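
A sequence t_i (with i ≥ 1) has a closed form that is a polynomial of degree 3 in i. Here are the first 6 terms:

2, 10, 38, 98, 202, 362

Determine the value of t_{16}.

1st diffs: 8, 28, 60, 104, 160.
2nd diffs: 20, 32, 44, 56.
3rd diffs: 12, 12, 12 (constant).
Newton forward-difference form: t_i = 2 + 8·C(i-1,1) + 20·C(i-1,2) + 12·C(i-1,3).
At i = 16: i-1 = 15, so t_{16} = 2 + 120 + 2100 + 5460 = 7682.

7682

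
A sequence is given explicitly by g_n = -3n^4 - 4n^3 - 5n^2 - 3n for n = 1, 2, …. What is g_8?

-14680

g_8 = -3·8^4 - 4·8^3 - 5·8^2 - 3·8 = -14680.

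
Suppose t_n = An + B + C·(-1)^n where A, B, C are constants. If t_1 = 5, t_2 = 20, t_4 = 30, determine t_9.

45

At n = 1, 2, 4: A + B - C = 5; 2A + B + C = 20; 4A + B + C = 30.
Subtracting the first from the second: A + 2C = 15.
Subtracting the second from the third: 2A = 10.
Solving: C = 5, A = 5, then B = 5.
Hence t_9 = 5·9 + 5 + 5·(-1) = 45.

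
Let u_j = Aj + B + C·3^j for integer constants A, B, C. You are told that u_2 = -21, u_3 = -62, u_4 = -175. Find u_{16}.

-86093515

Plug in j = 2, 3, 4: 2A + B + 9C = -21; 3A + B + 27C = -62; 4A + B + 81C = -175.
Subtracting the first from the second: A + 18C = -41.
Subtracting the second from the third: A + 54C = -113.
Solving: C = -2, A = -5, then B = 7.
Therefore u_{16} = -80 + 7 + (-2)·43046721 = -86093515.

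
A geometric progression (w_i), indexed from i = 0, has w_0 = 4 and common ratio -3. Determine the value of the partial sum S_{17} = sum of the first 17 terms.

w_i = 4·(-3)^(i-0).
S = 4·((-3)^17 - 1)/(-3 - 1) = 4·(-129140163 - 1)/(-4) = 129140164.

129140164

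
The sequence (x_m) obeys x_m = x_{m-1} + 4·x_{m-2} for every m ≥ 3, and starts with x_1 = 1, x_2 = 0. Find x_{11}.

4660

Applying the relation repeatedly:
x_3 = 4;  x_4 = 4;  x_5 = 20;  x_6 = 36;  x_7 = 116;  x_8 = 260;  x_9 = 724;  x_{10} = 1764;  x_{11} = 4660.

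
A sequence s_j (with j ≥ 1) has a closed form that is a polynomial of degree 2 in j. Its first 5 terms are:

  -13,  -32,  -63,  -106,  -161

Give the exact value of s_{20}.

1st diffs: -19, -31, -43, -55.
2nd diffs: -12, -12, -12 (constant).
Newton forward-difference form: s_j = -13 + (-19)·C(j-1,1) + (-12)·C(j-1,2).
At j = 20: j-1 = 19, so s_{20} = -13 - 361 - 2052 = -2426.

-2426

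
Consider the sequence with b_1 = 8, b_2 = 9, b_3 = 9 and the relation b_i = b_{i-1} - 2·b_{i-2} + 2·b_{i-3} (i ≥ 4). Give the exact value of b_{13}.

Applying the relation repeatedly:
b_4 = 7, b_5 = 7, b_6 = 11, b_7 = 11, b_8 = 3, b_9 = 3, b_{10} = 19, b_{11} = 19, b_{12} = -13, b_{13} = -13.

-13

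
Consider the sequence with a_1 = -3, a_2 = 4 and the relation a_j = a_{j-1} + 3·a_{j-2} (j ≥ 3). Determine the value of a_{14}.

a_3 = -5  a_4 = 7  a_5 = -8  …  a_{11} = 64  a_{12} = 301  a_{13} = 493  a_{14} = 1396.

1396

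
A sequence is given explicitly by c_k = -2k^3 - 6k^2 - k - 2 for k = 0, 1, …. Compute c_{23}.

c_{23} = -2·23^3 - 6·23^2 - 1·23 - 2 = -27533.

-27533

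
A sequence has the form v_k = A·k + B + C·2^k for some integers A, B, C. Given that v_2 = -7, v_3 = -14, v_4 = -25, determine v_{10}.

Write the equations: 2A + B + 4C = -7; 3A + B + 8C = -14; 4A + B + 16C = -25.
Subtracting the first from the second: A + 4C = -7.
Subtracting the second from the third: A + 8C = -11.
Solving: C = -1, A = -3, then B = 3.
Therefore v_{10} = -30 + 3 + (-1)·1024 = -1051.

-1051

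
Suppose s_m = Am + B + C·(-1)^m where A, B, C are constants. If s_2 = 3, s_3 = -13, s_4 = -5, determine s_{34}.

At m = 2, 3, 4: 2A + B + C = 3; 3A + B - C = -13; 4A + B + C = -5.
Subtracting the first from the second: A - 2C = -16.
Subtracting the second from the third: A + 2C = 8.
Solving: C = 6, A = -4, then B = 5.
Therefore s_{34} = -136 + 5 + 6·1 = -125.

-125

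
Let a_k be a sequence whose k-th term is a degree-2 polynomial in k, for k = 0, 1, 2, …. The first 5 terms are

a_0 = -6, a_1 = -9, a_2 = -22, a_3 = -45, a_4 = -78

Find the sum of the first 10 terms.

-1395

1st diffs: -3, -13, -23, -33.
2nd diffs: -10, -10, -10 (constant).
Newton forward-difference form: a_k = -6 + (-3)·C(k,1) + (-10)·C(k,2).
Continuing: …, -121, -174, -237, -310, …, a_9 = -393.
Summing k = 0..9 (10 terms) gives -1395.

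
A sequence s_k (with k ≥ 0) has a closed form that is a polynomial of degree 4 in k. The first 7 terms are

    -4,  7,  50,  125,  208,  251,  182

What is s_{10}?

1st diffs: 11, 43, 75, 83, 43, -69.
2nd diffs: 32, 32, 8, -40, -112.
3rd diffs: 0, -24, -48, -72.
4th diffs: -24, -24, -24 (constant).
Newton forward-difference form: s_k = -4 + 11·C(k,1) + 32·C(k,2) + (-24)·C(k,4).
At k = 10: k = 10, so s_{10} = -4 + 110 + 1440 - 5040 = -3494.

-3494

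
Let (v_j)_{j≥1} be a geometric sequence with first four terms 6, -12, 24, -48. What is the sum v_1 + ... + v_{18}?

Common ratio r = -2.
v_j = 6·(-2)^(j-1).
S = 6·((-2)^18 - 1)/(-2 - 1) = 6·(262144 - 1)/(-3) = -524286.

-524286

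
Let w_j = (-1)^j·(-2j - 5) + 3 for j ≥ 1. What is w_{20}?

-42

(-1)^20 = 1; -2j - 5 at j=20 is -45; so w_{20} = -42.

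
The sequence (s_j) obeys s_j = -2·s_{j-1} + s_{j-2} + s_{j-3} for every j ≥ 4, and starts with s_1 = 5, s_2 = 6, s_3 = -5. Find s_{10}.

s_4 = 21; s_5 = -41; s_6 = 98; s_7 = -216; s_8 = 489; s_9 = -1096; s_{10} = 2465.

2465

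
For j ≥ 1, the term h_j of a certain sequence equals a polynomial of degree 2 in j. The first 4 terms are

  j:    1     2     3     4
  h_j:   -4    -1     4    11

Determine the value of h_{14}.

191

1st diffs: 3, 5, 7.
2nd diffs: 2, 2 (constant).
Newton forward-difference form: h_j = -4 + 3·C(j-1,1) + 2·C(j-1,2).
At j = 14: j-1 = 13, so h_{14} = -4 + 39 + 156 = 191.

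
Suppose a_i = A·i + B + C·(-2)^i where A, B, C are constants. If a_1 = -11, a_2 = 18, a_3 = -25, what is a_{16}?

At i = 1, 2, 3: A + B - 2C = -11; 2A + B + 4C = 18; 3A + B - 8C = -25.
Subtracting the first from the second: A + 6C = 29.
Subtracting the second from the third: A - 12C = -43.
Solving: C = 4, A = 5, then B = -8.
Therefore a_{16} = 80 + (-8) + 4·65536 = 262216.

262216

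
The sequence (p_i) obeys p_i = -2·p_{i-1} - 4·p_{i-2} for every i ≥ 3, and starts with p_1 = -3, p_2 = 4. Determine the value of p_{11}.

2048

p_3 = 4  p_4 = -24  p_5 = 32  p_6 = 32  p_7 = -192  p_8 = 256  p_9 = 256  p_{10} = -1536  p_{11} = 2048.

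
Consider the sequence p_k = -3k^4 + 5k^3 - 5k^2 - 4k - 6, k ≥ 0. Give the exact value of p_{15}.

-136191

p_{15} = -3·15^4 + 5·15^3 - 5·15^2 - 4·15 - 6 = -136191.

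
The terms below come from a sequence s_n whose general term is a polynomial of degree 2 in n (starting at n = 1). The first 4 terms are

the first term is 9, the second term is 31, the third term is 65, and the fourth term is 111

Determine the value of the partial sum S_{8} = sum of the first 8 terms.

1st diffs: 22, 34, 46.
2nd diffs: 12, 12 (constant).
Newton forward-difference form: s_n = 9 + 22·C(n-1,1) + 12·C(n-1,2).
Continuing: 169, 239, 321, 415.
Summing n = 1..8 (8 terms) gives 1360.

1360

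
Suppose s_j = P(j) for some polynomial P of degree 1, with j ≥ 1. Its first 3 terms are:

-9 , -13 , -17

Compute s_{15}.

-65

1st diffs: -4, -4 (constant).
So s_j = -4j - 5.
Evaluating at j = 15 gives s_{15} = -65.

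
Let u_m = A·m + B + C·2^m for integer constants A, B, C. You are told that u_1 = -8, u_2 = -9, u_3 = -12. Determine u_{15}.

-32760

Write the equations: A + B + 2C = -8; 2A + B + 4C = -9; 3A + B + 8C = -12.
Subtracting the first from the second: A + 2C = -1.
Subtracting the second from the third: A + 4C = -3.
Solving: C = -1, A = 1, then B = -7.
Therefore u_{15} = 15 + (-7) + (-1)·32768 = -32760.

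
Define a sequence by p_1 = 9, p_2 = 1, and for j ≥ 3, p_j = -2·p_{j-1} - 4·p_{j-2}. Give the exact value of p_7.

576

p_3 = -38;  p_4 = 72;  p_5 = 8;  p_6 = -304;  p_7 = 576.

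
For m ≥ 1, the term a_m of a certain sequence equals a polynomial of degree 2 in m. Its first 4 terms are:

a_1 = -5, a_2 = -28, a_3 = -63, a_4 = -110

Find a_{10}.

-644

1st diffs: -23, -35, -47.
2nd diffs: -12, -12 (constant).
Newton forward-difference form: a_m = -5 + (-23)·C(m-1,1) + (-12)·C(m-1,2).
At m = 10: m-1 = 9, so a_{10} = -5 - 207 - 432 = -644.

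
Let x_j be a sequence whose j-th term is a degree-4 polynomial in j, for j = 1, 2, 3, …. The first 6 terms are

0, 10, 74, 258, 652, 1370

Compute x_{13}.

1st diffs: 10, 64, 184, 394, 718.
2nd diffs: 54, 120, 210, 324.
3rd diffs: 66, 90, 114.
4th diffs: 24, 24 (constant).
Newton forward-difference form: x_j = 10·C(j-1,1) + 54·C(j-1,2) + 66·C(j-1,3) + 24·C(j-1,4).
At j = 13: j-1 = 12, so x_{13} = 120 + 3564 + 14520 + 11880 = 30084.

30084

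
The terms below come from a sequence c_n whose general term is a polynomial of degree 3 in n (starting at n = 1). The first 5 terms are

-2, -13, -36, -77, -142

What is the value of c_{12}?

-1773

1st diffs: -11, -23, -41, -65.
2nd diffs: -12, -18, -24.
3rd diffs: -6, -6 (constant).
Newton forward-difference form: c_n = -2 + (-11)·C(n-1,1) + (-12)·C(n-1,2) + (-6)·C(n-1,3).
At n = 12: n-1 = 11, so c_{12} = -2 - 121 - 660 - 990 = -1773.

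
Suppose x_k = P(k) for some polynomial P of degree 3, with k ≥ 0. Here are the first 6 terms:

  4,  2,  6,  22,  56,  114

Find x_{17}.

1st diffs: -2, 4, 16, 34, 58.
2nd diffs: 6, 12, 18, 24.
3rd diffs: 6, 6, 6 (constant).
Newton forward-difference form: x_k = 4 + (-2)·C(k,1) + 6·C(k,2) + 6·C(k,3).
At k = 17: k = 17, so x_{17} = 4 - 34 + 816 + 4080 = 4866.

4866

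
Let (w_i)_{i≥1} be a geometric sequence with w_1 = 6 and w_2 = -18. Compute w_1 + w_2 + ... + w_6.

-1092

Common ratio r = -3.
w_i = 6·(-3)^(i-1).
S = 6·((-3)^6 - 1)/(-3 - 1) = 6·(729 - 1)/(-4) = -1092.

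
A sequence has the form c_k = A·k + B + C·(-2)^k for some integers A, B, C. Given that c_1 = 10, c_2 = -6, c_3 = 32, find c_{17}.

393252

At k = 1, 2, 3: A + B - 2C = 10; 2A + B + 4C = -6; 3A + B - 8C = 32.
Subtracting the first from the second: A + 6C = -16.
Subtracting the second from the third: A - 12C = 38.
Solving: C = -3, A = 2, then B = 2.
So c_k = 2·k + 2 + (-3)·(-2)^k; at k=17 this is 393252.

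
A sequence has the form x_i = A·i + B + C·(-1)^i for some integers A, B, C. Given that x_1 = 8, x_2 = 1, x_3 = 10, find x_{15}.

22

Write the equations: A + B - C = 8; 2A + B + C = 1; 3A + B - C = 10.
Subtracting the first from the second: A + 2C = -7.
Subtracting the second from the third: A - 2C = 9.
Solving: C = -4, A = 1, then B = 3.
Therefore x_{15} = 15 + 3 + (-4)·(-1) = 22.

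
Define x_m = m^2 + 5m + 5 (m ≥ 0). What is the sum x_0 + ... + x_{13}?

1344

Over m = 0..13: Σm = 91, Σm² = 819.
Total = (1)·819 + (5)·91 + (5)·14 = 1344.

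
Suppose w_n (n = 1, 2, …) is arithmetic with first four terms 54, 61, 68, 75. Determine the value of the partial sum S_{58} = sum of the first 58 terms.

Common difference d = 7.
w_n = 54 + (n - 1)·7.
w_{58} = 453; S = 58·(54 + 453)/2 = 14703.

14703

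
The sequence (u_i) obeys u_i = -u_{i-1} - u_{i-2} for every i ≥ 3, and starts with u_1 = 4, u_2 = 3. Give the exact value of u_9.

-7

u_3 = -7; u_4 = 4; u_5 = 3; u_6 = -7; u_7 = 4; u_8 = 3; u_9 = -7.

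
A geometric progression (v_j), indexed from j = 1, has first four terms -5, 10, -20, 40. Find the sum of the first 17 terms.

Common ratio r = -2.
v_j = (-5)·(-2)^(j-1).
S = (-5)·((-2)^17 - 1)/(-2 - 1) = (-5)·(-131072 - 1)/(-3) = -218455.

-218455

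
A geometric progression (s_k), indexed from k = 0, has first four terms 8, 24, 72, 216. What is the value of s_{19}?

9298091736

Common ratio r = 3.
s_k = 8·3^(k-0).
s_{19} = 8·3^19 = 9298091736.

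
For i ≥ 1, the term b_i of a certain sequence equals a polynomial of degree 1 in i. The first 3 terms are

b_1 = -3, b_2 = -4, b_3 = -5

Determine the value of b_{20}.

1st diffs: -1, -1 (constant).
So b_i = -i - 2.
Evaluating at i = 20 gives b_{20} = -22.

-22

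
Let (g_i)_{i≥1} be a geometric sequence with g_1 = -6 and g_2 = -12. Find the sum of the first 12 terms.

Common ratio r = 2.
g_i = (-6)·2^(i-1).
S = (-6)·(2^12 - 1)/(2 - 1) = (-6)·(4096 - 1)/(1) = -24570.

-24570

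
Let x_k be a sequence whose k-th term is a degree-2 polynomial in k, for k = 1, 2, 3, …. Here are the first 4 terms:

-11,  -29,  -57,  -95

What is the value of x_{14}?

-1025

1st diffs: -18, -28, -38.
2nd diffs: -10, -10 (constant).
Newton forward-difference form: x_k = -11 + (-18)·C(k-1,1) + (-10)·C(k-1,2).
At k = 14: k-1 = 13, so x_{14} = -11 - 234 - 780 = -1025.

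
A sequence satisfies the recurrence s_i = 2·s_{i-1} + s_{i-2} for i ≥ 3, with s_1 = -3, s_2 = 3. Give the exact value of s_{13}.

24357

Applying the relation repeatedly:
s_3 = 3;  s_4 = 9;  s_5 = 21;  …;  s_{10} = 1731;  s_{11} = 4179;  s_{12} = 10089;  s_{13} = 24357.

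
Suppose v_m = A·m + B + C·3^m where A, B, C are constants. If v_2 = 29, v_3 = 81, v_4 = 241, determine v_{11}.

At m = 2, 3, 4: 2A + B + 9C = 29; 3A + B + 27C = 81; 4A + B + 81C = 241.
Subtracting the first from the second: A + 18C = 52.
Subtracting the second from the third: A + 54C = 160.
Solving: C = 3, A = -2, then B = 6.
So v_m = -2·m + 6 + 3·3^m; at m=11 this is 531425.

531425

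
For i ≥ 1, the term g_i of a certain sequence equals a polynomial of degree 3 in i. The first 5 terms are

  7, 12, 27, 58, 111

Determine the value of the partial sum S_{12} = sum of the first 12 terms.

1st diffs: 5, 15, 31, 53.
2nd diffs: 10, 16, 22.
3rd diffs: 6, 6 (constant).
Newton forward-difference form: g_i = 7 + 5·C(i-1,1) + 10·C(i-1,2) + 6·C(i-1,3).
Continuing: …, 192, 307, 462, 663, …, g_{12} = 1602.
Summing i = 1..12 (12 terms) gives 5584.

5584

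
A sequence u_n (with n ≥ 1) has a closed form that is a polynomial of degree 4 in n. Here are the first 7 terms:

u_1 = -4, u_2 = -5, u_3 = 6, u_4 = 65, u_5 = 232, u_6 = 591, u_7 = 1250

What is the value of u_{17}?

65260

1st diffs: -1, 11, 59, 167, 359, 659.
2nd diffs: 12, 48, 108, 192, 300.
3rd diffs: 36, 60, 84, 108.
4th diffs: 24, 24, 24 (constant).
Newton forward-difference form: u_n = -4 + (-1)·C(n-1,1) + 12·C(n-1,2) + 36·C(n-1,3) + 24·C(n-1,4).
At n = 17: n-1 = 16, so u_{17} = -4 - 16 + 1440 + 20160 + 43680 = 65260.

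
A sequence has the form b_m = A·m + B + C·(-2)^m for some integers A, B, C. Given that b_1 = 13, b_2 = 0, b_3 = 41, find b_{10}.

Write the equations: A + B - 2C = 13; 2A + B + 4C = 0; 3A + B - 8C = 41.
Subtracting the first from the second: A + 6C = -13.
Subtracting the second from the third: A - 12C = 41.
Solving: C = -3, A = 5, then B = 2.
Hence b_{10} = 5·10 + 2 + (-3)·1024 = -3020.

-3020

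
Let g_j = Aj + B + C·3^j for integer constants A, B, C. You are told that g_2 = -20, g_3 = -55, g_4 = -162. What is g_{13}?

At j = 2, 3, 4: 2A + B + 9C = -20; 3A + B + 27C = -55; 4A + B + 81C = -162.
Subtracting the first from the second: A + 18C = -35.
Subtracting the second from the third: A + 54C = -107.
Solving: C = -2, A = 1, then B = -4.
Therefore g_{13} = 13 + (-4) + (-2)·1594323 = -3188637.

-3188637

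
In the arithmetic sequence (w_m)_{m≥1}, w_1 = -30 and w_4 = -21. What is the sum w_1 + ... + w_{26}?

195

Common difference d = (-21 - (-30)) / (4 - 1) = 3.
w_m = -30 + (m - 1)·3.
w_{26} = 45; S = 26·(-30 + 45)/2 = 195.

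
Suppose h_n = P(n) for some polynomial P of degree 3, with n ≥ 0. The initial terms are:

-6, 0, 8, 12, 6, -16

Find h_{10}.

-576

1st diffs: 6, 8, 4, -6, -22.
2nd diffs: 2, -4, -10, -16.
3rd diffs: -6, -6, -6 (constant).
So h_n = -n^3 + 4n^2 + 3n - 6.
Evaluating at n = 10 gives h_{10} = -576.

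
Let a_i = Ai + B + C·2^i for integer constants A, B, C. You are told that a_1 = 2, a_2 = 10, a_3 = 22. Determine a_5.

The three given values yield: A + B + 2C = 2; 2A + B + 4C = 10; 3A + B + 8C = 22.
Subtracting the first from the second: A + 2C = 8.
Subtracting the second from the third: A + 4C = 12.
Solving: C = 2, A = 4, then B = -6.
Hence a_5 = 4·5 + (-6) + 2·32 = 78.

78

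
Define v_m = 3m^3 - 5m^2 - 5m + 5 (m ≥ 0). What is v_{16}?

10933

v_{16} = 3·16^3 - 5·16^2 - 5·16 + 5 = 10933.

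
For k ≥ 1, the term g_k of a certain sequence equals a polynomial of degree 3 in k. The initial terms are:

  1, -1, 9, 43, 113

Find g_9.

1st diffs: -2, 10, 34, 70.
2nd diffs: 12, 24, 36.
3rd diffs: 12, 12 (constant).
So g_k = 2k^3 - 6k^2 + 2k + 3.
Evaluating at k = 9 gives g_9 = 993.

993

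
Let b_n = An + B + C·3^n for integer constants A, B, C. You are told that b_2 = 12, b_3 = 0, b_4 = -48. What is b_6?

-684

At n = 2, 3, 4: 2A + B + 9C = 12; 3A + B + 27C = 0; 4A + B + 81C = -48.
Subtracting the first from the second: A + 18C = -12.
Subtracting the second from the third: A + 54C = -48.
Solving: C = -1, A = 6, then B = 9.
So b_n = 6·n + 9 + (-1)·3^n; at n=6 this is -684.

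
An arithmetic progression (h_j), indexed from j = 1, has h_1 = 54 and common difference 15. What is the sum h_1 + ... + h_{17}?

2958

h_j = 54 + (j - 1)·15.
h_{17} = 294; S = 17·(54 + 294)/2 = 2958.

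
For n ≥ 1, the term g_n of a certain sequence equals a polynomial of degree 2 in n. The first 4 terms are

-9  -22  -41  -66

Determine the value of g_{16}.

1st diffs: -13, -19, -25.
2nd diffs: -6, -6 (constant).
Newton forward-difference form: g_n = -9 + (-13)·C(n-1,1) + (-6)·C(n-1,2).
At n = 16: n-1 = 15, so g_{16} = -9 - 195 - 630 = -834.

-834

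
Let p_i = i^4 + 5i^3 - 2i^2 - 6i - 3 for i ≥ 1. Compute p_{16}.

p_{16} = 1·16^4 + 5·16^3 - 2·16^2 - 6·16 - 3 = 85405.

85405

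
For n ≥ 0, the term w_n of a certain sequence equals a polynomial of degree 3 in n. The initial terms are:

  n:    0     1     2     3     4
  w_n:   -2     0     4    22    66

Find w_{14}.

4576

1st diffs: 2, 4, 18, 44.
2nd diffs: 2, 14, 26.
3rd diffs: 12, 12 (constant).
So w_n = 2n^3 - 5n^2 + 5n - 2.
Evaluating at n = 14 gives w_{14} = 4576.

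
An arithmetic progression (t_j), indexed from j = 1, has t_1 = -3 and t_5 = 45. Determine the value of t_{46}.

Common difference d = (45 - (-3)) / (5 - 1) = 12.
t_j = -3 + (j - 1)·12.
t_{46} = -3 + 45·12 = 537.

537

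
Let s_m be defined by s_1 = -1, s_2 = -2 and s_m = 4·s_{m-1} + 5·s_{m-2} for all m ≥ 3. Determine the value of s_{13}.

Applying the relation repeatedly:
s_3 = -13;  s_4 = -62;  s_5 = -313;  …;  s_{10} = -976562;  s_{11} = -4882813;  s_{12} = -24414062;  s_{13} = -122070313.
(Characteristic roots are 5 and -1.)

-122070313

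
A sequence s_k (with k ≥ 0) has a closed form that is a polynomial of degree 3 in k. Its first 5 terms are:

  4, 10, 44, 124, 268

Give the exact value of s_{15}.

11224

1st diffs: 6, 34, 80, 144.
2nd diffs: 28, 46, 64.
3rd diffs: 18, 18 (constant).
Newton forward-difference form: s_k = 4 + 6·C(k,1) + 28·C(k,2) + 18·C(k,3).
At k = 15: k = 15, so s_{15} = 4 + 90 + 2940 + 8190 = 11224.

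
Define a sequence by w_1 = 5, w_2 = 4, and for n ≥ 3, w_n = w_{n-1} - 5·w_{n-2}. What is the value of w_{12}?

Step forward from the initial values:
w_3 = -21  w_4 = -41  w_5 = 64  w_6 = 269  w_7 = -51  w_8 = -1396  w_9 = -1141  w_{10} = 5839  w_{11} = 11544  w_{12} = -17651.

-17651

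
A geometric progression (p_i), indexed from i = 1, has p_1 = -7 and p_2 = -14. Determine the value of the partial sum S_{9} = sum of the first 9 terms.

Common ratio r = 2.
p_i = (-7)·2^(i-1).
S = (-7)·(2^9 - 1)/(2 - 1) = (-7)·(512 - 1)/(1) = -3577.

-3577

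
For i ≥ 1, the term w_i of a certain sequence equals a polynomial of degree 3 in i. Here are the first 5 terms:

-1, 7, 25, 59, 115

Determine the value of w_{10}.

935

1st diffs: 8, 18, 34, 56.
2nd diffs: 10, 16, 22.
3rd diffs: 6, 6 (constant).
Newton forward-difference form: w_i = -1 + 8·C(i-1,1) + 10·C(i-1,2) + 6·C(i-1,3).
At i = 10: i-1 = 9, so w_{10} = -1 + 72 + 360 + 504 = 935.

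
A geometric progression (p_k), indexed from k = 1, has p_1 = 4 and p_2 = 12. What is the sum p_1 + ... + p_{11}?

354292

Common ratio r = 3.
p_k = 4·3^(k-1).
S = 4·(3^11 - 1)/(3 - 1) = 4·(177147 - 1)/(2) = 354292.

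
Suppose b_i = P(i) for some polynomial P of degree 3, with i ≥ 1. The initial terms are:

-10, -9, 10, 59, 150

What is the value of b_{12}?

1st diffs: 1, 19, 49, 91.
2nd diffs: 18, 30, 42.
3rd diffs: 12, 12 (constant).
Newton forward-difference form: b_i = -10 + 1·C(i-1,1) + 18·C(i-1,2) + 12·C(i-1,3).
At i = 12: i-1 = 11, so b_{12} = -10 + 11 + 990 + 1980 = 2971.

2971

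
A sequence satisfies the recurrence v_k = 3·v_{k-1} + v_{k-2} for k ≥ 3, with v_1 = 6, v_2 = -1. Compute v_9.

3207

Step forward from the initial values:
v_3 = 3; v_4 = 8; v_5 = 27; v_6 = 89; v_7 = 294; v_8 = 971; v_9 = 3207.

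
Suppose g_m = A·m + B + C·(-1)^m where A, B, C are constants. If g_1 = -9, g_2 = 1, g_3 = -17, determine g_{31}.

-129

The three given values yield: A + B - C = -9; 2A + B + C = 1; 3A + B - C = -17.
Subtracting the first from the second: A + 2C = 10.
Subtracting the second from the third: A - 2C = -18.
Solving: C = 7, A = -4, then B = 2.
Therefore g_{31} = -124 + 2 + 7·(-1) = -129.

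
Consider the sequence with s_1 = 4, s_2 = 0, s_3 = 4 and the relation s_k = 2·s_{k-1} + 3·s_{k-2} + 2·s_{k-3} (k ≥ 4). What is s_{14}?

1399056

Step forward from the initial values:
s_4 = 16  s_5 = 44  s_6 = 144  …  s_{11} = 44644  s_{12} = 140752  s_{13} = 443756  s_{14} = 1399056.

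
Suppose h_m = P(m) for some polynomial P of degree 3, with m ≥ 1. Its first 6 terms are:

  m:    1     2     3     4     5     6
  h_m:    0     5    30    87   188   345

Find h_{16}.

1st diffs: 5, 25, 57, 101, 157.
2nd diffs: 20, 32, 44, 56.
3rd diffs: 12, 12, 12 (constant).
Newton forward-difference form: h_m = 5·C(m-1,1) + 20·C(m-1,2) + 12·C(m-1,3).
At m = 16: m-1 = 15, so h_{16} = 75 + 2100 + 5460 = 7635.

7635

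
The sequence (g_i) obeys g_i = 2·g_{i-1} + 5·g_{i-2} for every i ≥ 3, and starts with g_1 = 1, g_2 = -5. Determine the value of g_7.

Applying the relation repeatedly:
g_3 = -5, g_4 = -35, g_5 = -95, g_6 = -365, g_7 = -1205.

-1205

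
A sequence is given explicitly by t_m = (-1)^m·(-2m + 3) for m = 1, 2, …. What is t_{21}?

39

(-1)^21 = -1; -2m + 3 at m=21 is -39; so t_{21} = 39.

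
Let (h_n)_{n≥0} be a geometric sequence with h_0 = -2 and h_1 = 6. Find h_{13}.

3188646

Common ratio r = -3.
h_n = (-2)·(-3)^(n-0).
h_{13} = (-2)·(-3)^13 = 3188646.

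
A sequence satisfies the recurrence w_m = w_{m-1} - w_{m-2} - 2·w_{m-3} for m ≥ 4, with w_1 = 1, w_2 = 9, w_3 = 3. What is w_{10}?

Iterate the recurrence:
w_4 = -8; w_5 = -29; w_6 = -27; w_7 = 18; w_8 = 103; w_9 = 139; w_{10} = 0.

0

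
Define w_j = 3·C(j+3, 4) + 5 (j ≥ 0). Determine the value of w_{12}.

4100

C(15, 4) = 1365, so w_{12} = 4100.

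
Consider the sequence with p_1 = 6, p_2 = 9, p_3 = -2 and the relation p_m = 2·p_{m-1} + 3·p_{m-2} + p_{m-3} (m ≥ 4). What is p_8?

Applying the relation repeatedly:
p_4 = 29  p_5 = 61  p_6 = 207  p_7 = 626  p_8 = 1934.

1934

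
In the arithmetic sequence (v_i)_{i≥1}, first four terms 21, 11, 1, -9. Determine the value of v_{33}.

-299

Common difference d = -10.
v_i = 21 + (i - 1)·(-10).
v_{33} = 21 + 32·(-10) = -299.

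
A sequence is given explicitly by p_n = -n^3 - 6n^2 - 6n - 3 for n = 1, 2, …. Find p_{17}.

-6752

p_{17} = -1·17^3 - 6·17^2 - 6·17 - 3 = -6752.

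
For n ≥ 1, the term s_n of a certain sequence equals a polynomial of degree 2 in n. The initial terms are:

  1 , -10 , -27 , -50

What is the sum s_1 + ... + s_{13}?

1st diffs: -11, -17, -23.
2nd diffs: -6, -6 (constant).
Newton forward-difference form: s_n = 1 + (-11)·C(n-1,1) + (-6)·C(n-1,2).
Continuing: …, -79, -114, -155, -202, …, s_{13} = -527.
Summing n = 1..13 (13 terms) gives -2561.

-2561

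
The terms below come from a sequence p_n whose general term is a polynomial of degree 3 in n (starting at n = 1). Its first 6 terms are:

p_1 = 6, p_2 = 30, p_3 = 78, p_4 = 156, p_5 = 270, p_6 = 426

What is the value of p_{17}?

1st diffs: 24, 48, 78, 114, 156.
2nd diffs: 24, 30, 36, 42.
3rd diffs: 6, 6, 6 (constant).
Newton forward-difference form: p_n = 6 + 24·C(n-1,1) + 24·C(n-1,2) + 6·C(n-1,3).
At n = 17: n-1 = 16, so p_{17} = 6 + 384 + 2880 + 3360 = 6630.

6630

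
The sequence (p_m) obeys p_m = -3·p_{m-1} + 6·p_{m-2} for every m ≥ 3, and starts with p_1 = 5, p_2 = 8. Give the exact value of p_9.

-26406

Step forward from the initial values:
p_3 = 6  p_4 = 30  p_5 = -54  p_6 = 342  p_7 = -1350  p_8 = 6102  p_9 = -26406.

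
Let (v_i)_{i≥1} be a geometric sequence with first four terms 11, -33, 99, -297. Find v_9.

72171

Common ratio r = -3.
v_i = 11·(-3)^(i-1).
v_9 = 11·(-3)^8 = 72171.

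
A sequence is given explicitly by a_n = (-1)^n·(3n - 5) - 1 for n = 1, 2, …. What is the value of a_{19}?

(-1)^19 = -1; 3n - 5 at n=19 is 52; so a_{19} = -53.

-53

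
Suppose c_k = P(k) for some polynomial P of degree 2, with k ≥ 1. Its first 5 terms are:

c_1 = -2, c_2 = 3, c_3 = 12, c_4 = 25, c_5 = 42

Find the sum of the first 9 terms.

498

1st diffs: 5, 9, 13, 17.
2nd diffs: 4, 4, 4 (constant).
Newton forward-difference form: c_k = -2 + 5·C(k-1,1) + 4·C(k-1,2).
Continuing: 63, 88, 117, 150.
Summing k = 1..9 (9 terms) gives 498.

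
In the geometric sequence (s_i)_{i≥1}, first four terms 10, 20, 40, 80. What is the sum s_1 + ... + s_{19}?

5242870

Common ratio r = 2.
s_i = 10·2^(i-1).
S = 10·(2^19 - 1)/(2 - 1) = 10·(524288 - 1)/(1) = 5242870.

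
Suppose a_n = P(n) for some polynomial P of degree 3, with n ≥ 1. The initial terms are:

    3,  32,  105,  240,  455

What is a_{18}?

18720

1st diffs: 29, 73, 135, 215.
2nd diffs: 44, 62, 80.
3rd diffs: 18, 18 (constant).
Newton forward-difference form: a_n = 3 + 29·C(n-1,1) + 44·C(n-1,2) + 18·C(n-1,3).
At n = 18: n-1 = 17, so a_{18} = 3 + 493 + 5984 + 12240 = 18720.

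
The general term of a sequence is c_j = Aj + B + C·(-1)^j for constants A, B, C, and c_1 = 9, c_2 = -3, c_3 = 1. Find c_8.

Plug in j = 1, 2, 3: A + B - C = 9; 2A + B + C = -3; 3A + B - C = 1.
Subtracting the first from the second: A + 2C = -12.
Subtracting the second from the third: A - 2C = 4.
Solving: C = -4, A = -4, then B = 9.
So c_j = -4·j + 9 + (-4)·(-1)^j; at j=8 this is -27.

-27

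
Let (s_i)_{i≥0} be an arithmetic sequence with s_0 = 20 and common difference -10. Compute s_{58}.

s_i = 20 + (i - 0)·(-10).
s_{58} = 20 + 58·(-10) = -560.

-560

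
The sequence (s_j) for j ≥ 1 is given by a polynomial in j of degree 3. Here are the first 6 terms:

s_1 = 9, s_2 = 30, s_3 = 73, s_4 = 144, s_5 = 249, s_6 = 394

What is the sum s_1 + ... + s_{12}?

1st diffs: 21, 43, 71, 105, 145.
2nd diffs: 22, 28, 34, 40.
3rd diffs: 6, 6, 6 (constant).
Newton forward-difference form: s_j = 9 + 21·C(j-1,1) + 22·C(j-1,2) + 6·C(j-1,3).
Continuing: …, 585, 828, 1129, 1494, …, s_{12} = 2440.
Summing j = 1..12 (12 terms) gives 9304.

9304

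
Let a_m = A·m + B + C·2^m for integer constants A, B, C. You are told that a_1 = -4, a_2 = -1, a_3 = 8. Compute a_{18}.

Write the equations: A + B + 2C = -4; 2A + B + 4C = -1; 3A + B + 8C = 8.
Subtracting the first from the second: A + 2C = 3.
Subtracting the second from the third: A + 4C = 9.
Solving: C = 3, A = -3, then B = -7.
Hence a_{18} = -3·18 + (-7) + 3·262144 = 786371.

786371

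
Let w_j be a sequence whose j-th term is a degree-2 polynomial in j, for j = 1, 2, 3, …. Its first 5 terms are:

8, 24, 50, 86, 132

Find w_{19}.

1st diffs: 16, 26, 36, 46.
2nd diffs: 10, 10, 10 (constant).
Newton forward-difference form: w_j = 8 + 16·C(j-1,1) + 10·C(j-1,2).
At j = 19: j-1 = 18, so w_{19} = 8 + 288 + 1530 = 1826.

1826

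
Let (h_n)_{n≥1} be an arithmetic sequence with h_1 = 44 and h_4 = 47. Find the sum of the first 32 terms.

1904

Common difference d = (47 - 44) / (4 - 1) = 1.
h_n = 44 + (n - 1)·1.
h_{32} = 75; S = 32·(44 + 75)/2 = 1904.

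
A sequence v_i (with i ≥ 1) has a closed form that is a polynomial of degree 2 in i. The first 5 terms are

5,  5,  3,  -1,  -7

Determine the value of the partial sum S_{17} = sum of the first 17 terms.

1st diffs: 0, -2, -4, -6.
2nd diffs: -2, -2, -2 (constant).
Newton forward-difference form: v_i = 5 + (-2)·C(i-1,2).
Continuing: …, -15, -25, -37, -51, …, v_{17} = -235.
Summing i = 1..17 (17 terms) gives -1275.

-1275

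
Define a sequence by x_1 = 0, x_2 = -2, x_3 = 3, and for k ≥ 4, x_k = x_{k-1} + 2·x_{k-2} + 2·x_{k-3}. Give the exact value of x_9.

37

Compute successive terms:
x_4 = -1  x_5 = 1  x_6 = 5  x_7 = 5  x_8 = 17  x_9 = 37.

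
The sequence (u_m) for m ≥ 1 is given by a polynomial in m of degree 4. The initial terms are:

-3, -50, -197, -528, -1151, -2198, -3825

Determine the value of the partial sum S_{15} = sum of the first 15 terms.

1st diffs: -47, -147, -331, -623, -1047, -1627.
2nd diffs: -100, -184, -292, -424, -580.
3rd diffs: -84, -108, -132, -156.
4th diffs: -24, -24, -24 (constant).
Newton forward-difference form: u_m = -3 + (-47)·C(m-1,1) + (-100)·C(m-1,2) + (-84)·C(m-1,3) + (-24)·C(m-1,4).
Continuing: …, -6212, -9563, -14106, -20093, …, u_{15} = -64361.
Summing m = 1..15 (15 terms) gives -237212.

-237212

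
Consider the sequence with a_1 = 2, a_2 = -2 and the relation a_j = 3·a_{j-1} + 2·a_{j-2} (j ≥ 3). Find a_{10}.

Step forward from the initial values:
a_3 = -2; a_4 = -10; a_5 = -34; a_6 = -122; a_7 = -434; a_8 = -1546; a_9 = -5506; a_{10} = -19610.

-19610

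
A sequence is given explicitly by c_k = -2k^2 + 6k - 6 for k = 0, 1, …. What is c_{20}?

-686

c_{20} = -2·20^2 + 6·20 - 6 = -686.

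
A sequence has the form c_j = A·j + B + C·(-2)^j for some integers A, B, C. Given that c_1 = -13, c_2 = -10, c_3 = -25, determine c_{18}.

262082

At j = 1, 2, 3: A + B - 2C = -13; 2A + B + 4C = -10; 3A + B - 8C = -25.
Subtracting the first from the second: A + 6C = 3.
Subtracting the second from the third: A - 12C = -15.
Solving: C = 1, A = -3, then B = -8.
Therefore c_{18} = -54 + (-8) + 1·262144 = 262082.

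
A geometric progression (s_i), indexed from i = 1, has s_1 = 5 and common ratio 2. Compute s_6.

160

s_i = 5·2^(i-1).
s_6 = 5·2^5 = 160.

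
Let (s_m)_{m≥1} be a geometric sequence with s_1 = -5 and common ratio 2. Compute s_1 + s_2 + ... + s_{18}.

-1310715

s_m = (-5)·2^(m-1).
S = (-5)·(2^18 - 1)/(2 - 1) = (-5)·(262144 - 1)/(1) = -1310715.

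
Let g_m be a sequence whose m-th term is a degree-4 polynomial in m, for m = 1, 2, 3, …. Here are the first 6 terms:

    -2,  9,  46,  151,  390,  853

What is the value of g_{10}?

1st diffs: 11, 37, 105, 239, 463.
2nd diffs: 26, 68, 134, 224.
3rd diffs: 42, 66, 90.
4th diffs: 24, 24 (constant).
So g_m = m^4 - 3m^3 + 6m^2 - m - 5.
Evaluating at m = 10 gives g_{10} = 7585.

7585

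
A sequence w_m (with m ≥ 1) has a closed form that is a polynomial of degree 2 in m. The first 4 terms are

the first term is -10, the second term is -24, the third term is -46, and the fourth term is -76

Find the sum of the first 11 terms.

-2200

1st diffs: -14, -22, -30.
2nd diffs: -8, -8 (constant).
Newton forward-difference form: w_m = -10 + (-14)·C(m-1,1) + (-8)·C(m-1,2).
Continuing: …, -114, -160, -214, -276, …, w_{11} = -510.
Summing m = 1..11 (11 terms) gives -2200.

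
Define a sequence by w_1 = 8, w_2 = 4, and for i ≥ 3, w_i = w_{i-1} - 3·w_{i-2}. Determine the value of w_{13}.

-5432

Iterate the recurrence:
w_3 = -20, w_4 = -32, w_5 = 28, …, w_{10} = 544, w_{11} = 1900, w_{12} = 268, w_{13} = -5432.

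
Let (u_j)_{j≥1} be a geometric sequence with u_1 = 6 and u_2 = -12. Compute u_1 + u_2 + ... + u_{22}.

-8388606

Common ratio r = -2.
u_j = 6·(-2)^(j-1).
S = 6·((-2)^22 - 1)/(-2 - 1) = 6·(4194304 - 1)/(-3) = -8388606.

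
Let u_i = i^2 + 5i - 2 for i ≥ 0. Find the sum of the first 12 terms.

Over i = 0..11: Σi = 66, Σi² = 506.
Total = (1)·506 + (5)·66 + (-2)·12 = 812.

812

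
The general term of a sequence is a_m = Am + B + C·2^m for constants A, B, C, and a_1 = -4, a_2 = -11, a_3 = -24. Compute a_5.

-98

Plug in m = 1, 2, 3: A + B + 2C = -4; 2A + B + 4C = -11; 3A + B + 8C = -24.
Subtracting the first from the second: A + 2C = -7.
Subtracting the second from the third: A + 4C = -13.
Solving: C = -3, A = -1, then B = 3.
Hence a_5 = -1·5 + 3 + (-3)·32 = -98.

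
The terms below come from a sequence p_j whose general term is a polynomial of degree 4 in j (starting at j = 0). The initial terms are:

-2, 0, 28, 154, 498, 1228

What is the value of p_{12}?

41338

1st diffs: 2, 28, 126, 344, 730.
2nd diffs: 26, 98, 218, 386.
3rd diffs: 72, 120, 168.
4th diffs: 48, 48 (constant).
So p_j = 2j^4 - j^2 + j - 2.
Evaluating at j = 12 gives p_{12} = 41338.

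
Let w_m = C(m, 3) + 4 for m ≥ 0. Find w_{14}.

C(14, 3) = 364, so w_{14} = 368.

368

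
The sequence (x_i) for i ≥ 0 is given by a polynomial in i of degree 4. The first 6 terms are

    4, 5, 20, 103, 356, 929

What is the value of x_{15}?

91579

1st diffs: 1, 15, 83, 253, 573.
2nd diffs: 14, 68, 170, 320.
3rd diffs: 54, 102, 150.
4th diffs: 48, 48 (constant).
Newton forward-difference form: x_i = 4 + 1·C(i,1) + 14·C(i,2) + 54·C(i,3) + 48·C(i,4).
At i = 15: i = 15, so x_{15} = 4 + 15 + 1470 + 24570 + 65520 = 91579.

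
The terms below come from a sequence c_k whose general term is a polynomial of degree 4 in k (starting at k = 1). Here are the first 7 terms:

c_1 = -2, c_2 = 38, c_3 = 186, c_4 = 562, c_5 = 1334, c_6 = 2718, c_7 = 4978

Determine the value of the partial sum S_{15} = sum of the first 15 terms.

361254

1st diffs: 40, 148, 376, 772, 1384, 2260.
2nd diffs: 108, 228, 396, 612, 876.
3rd diffs: 120, 168, 216, 264.
4th diffs: 48, 48, 48 (constant).
Newton forward-difference form: c_k = -2 + 40·C(k-1,1) + 108·C(k-1,2) + 120·C(k-1,3) + 48·C(k-1,4).
Continuing: …, 8426, 13422, 20374, 29738, …, c_{15} = 102114.
Summing k = 1..15 (15 terms) gives 361254.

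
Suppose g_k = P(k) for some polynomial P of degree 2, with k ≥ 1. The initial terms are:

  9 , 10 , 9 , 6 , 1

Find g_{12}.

-90

1st diffs: 1, -1, -3, -5.
2nd diffs: -2, -2, -2 (constant).
Newton forward-difference form: g_k = 9 + 1·C(k-1,1) + (-2)·C(k-1,2).
At k = 12: k-1 = 11, so g_{12} = 9 + 11 - 110 = -90.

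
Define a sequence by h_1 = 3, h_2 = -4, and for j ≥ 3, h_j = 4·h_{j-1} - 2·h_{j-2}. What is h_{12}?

-1495808

h_3 = -22; h_4 = -80; h_5 = -276; h_6 = -944; h_7 = -3224; h_8 = -11008; h_9 = -37584; h_{10} = -128320; h_{11} = -438112; h_{12} = -1495808.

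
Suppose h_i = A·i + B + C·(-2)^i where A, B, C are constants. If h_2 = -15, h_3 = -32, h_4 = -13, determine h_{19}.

Write the equations: 2A + B + 4C = -15; 3A + B - 8C = -32; 4A + B + 16C = -13.
Subtracting the first from the second: A - 12C = -17.
Subtracting the second from the third: A + 24C = 19.
Solving: C = 1, A = -5, then B = -9.
So h_i = -5·i + (-9) + 1·(-2)^i; at i=19 this is -524392.

-524392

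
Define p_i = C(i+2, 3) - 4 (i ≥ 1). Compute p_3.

C(5, 3) = 10, so p_3 = 6.

6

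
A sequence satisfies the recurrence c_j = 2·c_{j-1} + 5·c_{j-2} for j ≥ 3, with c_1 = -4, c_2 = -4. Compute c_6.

-964

Iterate the recurrence:
c_3 = -28; c_4 = -76; c_5 = -292; c_6 = -964.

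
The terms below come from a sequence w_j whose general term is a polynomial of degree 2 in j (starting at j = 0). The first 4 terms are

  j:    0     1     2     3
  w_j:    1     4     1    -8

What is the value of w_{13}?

1st diffs: 3, -3, -9.
2nd diffs: -6, -6 (constant).
Newton forward-difference form: w_j = 1 + 3·C(j,1) + (-6)·C(j,2).
At j = 13: j = 13, so w_{13} = 1 + 39 - 468 = -428.

-428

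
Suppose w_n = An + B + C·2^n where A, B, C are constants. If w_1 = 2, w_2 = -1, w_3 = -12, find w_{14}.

-65461

Plug in n = 1, 2, 3: A + B + 2C = 2; 2A + B + 4C = -1; 3A + B + 8C = -12.
Subtracting the first from the second: A + 2C = -3.
Subtracting the second from the third: A + 4C = -11.
Solving: C = -4, A = 5, then B = 5.
So w_n = 5·n + 5 + (-4)·2^n; at n=14 this is -65461.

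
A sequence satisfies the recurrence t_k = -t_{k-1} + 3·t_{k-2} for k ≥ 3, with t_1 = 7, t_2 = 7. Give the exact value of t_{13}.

13223

Compute successive terms:
t_3 = 14, t_4 = 7, t_5 = 35, …, t_{10} = -1001, t_{11} = 2555, t_{12} = -5558, t_{13} = 13223.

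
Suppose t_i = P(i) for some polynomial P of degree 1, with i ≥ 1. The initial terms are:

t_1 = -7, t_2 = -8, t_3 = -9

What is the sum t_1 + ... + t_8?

1st diffs: -1, -1 (constant).
So t_i = -i - 6.
Continuing: …, -10, -11, -12, -13, …, t_8 = -14.
Summing i = 1..8 (8 terms) gives -84.

-84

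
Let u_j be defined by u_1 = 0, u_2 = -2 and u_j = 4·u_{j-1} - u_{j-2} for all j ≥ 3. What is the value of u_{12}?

-1129438

Compute successive terms:
u_3 = -8, u_4 = -30, u_5 = -112, u_6 = -418, u_7 = -1560, u_8 = -5822, u_9 = -21728, u_{10} = -81090, u_{11} = -302632, u_{12} = -1129438.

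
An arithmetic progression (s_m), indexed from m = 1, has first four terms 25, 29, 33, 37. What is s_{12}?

69

Common difference d = 4.
s_m = 25 + (m - 1)·4.
s_{12} = 25 + 11·4 = 69.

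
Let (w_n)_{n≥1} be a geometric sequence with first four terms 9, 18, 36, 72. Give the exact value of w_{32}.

Common ratio r = 2.
w_n = 9·2^(n-1).
w_{32} = 9·2^31 = 19327352832.

19327352832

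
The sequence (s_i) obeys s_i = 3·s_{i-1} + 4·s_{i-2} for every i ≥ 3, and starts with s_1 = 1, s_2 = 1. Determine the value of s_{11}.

Compute successive terms:
s_3 = 7  s_4 = 25  s_5 = 103  s_6 = 409  s_7 = 1639  s_8 = 6553  s_9 = 26215  s_{10} = 104857  s_{11} = 419431.
(Characteristic roots are 4 and -1.)

419431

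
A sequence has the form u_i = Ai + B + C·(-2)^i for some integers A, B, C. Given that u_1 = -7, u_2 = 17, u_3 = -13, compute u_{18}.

786533

Write the equations: A + B - 2C = -7; 2A + B + 4C = 17; 3A + B - 8C = -13.
Subtracting the first from the second: A + 6C = 24.
Subtracting the second from the third: A - 12C = -30.
Solving: C = 3, A = 6, then B = -7.
Therefore u_{18} = 108 + (-7) + 3·262144 = 786533.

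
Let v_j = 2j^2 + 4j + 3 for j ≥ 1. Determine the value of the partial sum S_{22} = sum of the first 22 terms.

8668

Over j = 1..22: Σj = 253, Σj² = 3795.
Total = (2)·3795 + (4)·253 + (3)·22 = 8668.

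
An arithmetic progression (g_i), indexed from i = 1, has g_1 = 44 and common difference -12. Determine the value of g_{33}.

-340

g_i = 44 + (i - 1)·(-12).
g_{33} = 44 + 32·(-12) = -340.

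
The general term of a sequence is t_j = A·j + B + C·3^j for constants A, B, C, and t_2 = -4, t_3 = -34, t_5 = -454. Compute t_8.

At j = 2, 3, 5: 2A + B + 9C = -4; 3A + B + 27C = -34; 5A + B + 243C = -454.
Subtracting the first from the second: A + 18C = -30.
Subtracting the second from the third: 2A + 216C = -420.
Solving: C = -2, A = 6, then B = 2.
Hence t_8 = 6·8 + 2 + (-2)·6561 = -13072.

-13072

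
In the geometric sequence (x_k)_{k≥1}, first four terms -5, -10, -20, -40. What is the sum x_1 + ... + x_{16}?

Common ratio r = 2.
x_k = (-5)·2^(k-1).
S = (-5)·(2^16 - 1)/(2 - 1) = (-5)·(65536 - 1)/(1) = -327675.

-327675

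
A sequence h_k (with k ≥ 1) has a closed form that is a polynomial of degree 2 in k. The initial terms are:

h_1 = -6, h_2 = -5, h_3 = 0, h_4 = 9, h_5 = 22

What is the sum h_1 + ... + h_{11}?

649

1st diffs: 1, 5, 9, 13.
2nd diffs: 4, 4, 4 (constant).
Newton forward-difference form: h_k = -6 + 1·C(k-1,1) + 4·C(k-1,2).
Continuing: …, 39, 60, 85, 114, …, h_{11} = 184.
Summing k = 1..11 (11 terms) gives 649.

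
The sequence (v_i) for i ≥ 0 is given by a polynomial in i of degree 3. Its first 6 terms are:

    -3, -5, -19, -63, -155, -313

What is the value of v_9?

1st diffs: -2, -14, -44, -92, -158.
2nd diffs: -12, -30, -48, -66.
3rd diffs: -18, -18, -18 (constant).
Newton forward-difference form: v_i = -3 + (-2)·C(i,1) + (-12)·C(i,2) + (-18)·C(i,3).
At i = 9: i = 9, so v_9 = -3 - 18 - 432 - 1512 = -1965.

-1965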